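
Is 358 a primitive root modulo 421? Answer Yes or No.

No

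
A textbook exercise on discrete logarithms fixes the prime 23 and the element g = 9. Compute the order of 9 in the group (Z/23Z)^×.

ord(9) | φ(23) = 23 − 1 = 22 = 2 · 11.
Divisors of 22: 1, 2, 11, 22.
Test each divisor d:
9^1 ≡ 9
9^2 ≡ 12
9^11 ≡ 1
So ord_23(9) = 11.

11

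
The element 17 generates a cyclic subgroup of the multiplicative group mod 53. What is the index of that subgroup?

ord(17) | φ(53) = 53 − 1 = 52 = 2^2 · 13.
Divisors of 52: 1, 2, 4, 13, 26, 52.
Compute 17^d (mod 53) for the divisors d until we hit 1:
17^1 ≡ 17
17^2 ≡ 24
17^4 ≡ 46
17^13 ≡ 52
17^26 ≡ 1
So ord_53(17) = 26, hence |⟨17⟩| = 26.
The index is φ(53) / ord(17) = 52 / 26 = 2.

2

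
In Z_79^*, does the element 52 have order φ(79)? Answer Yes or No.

φ(79) = 79 − 1 = 78 = 2 · 3 · 13.
Test 52^(78/q) mod 79 for each prime factor q of 78:
52^39 ≡ 1 (mod 79)  [q = 2: ≡ 1 ✗]
52^26 ≡ 1 (mod 79)  [q = 3: ≡ 1 ✗]
52^6 ≡ 65 (mod 79)  [q = 13: ≢ 1 ✓]
The check at q = 2 fails, so 52 generates a proper subgroup.

No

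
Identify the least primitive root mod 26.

7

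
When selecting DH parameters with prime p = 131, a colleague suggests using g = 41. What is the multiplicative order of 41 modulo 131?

65

Since 41 ∈ (Z/131Z)^×, its order divides φ(131) = 131 − 1 = 130 = 2 · 5 · 13.
Divisors of 130: 1, 2, 5, 10, 13, 26, 65, 130.
Compute 41^d (mod 131) for the divisors d until we hit 1:
41^1 ≡ 41
41^2 ≡ 109
41^5 ≡ 63
41^10 ≡ 39
41^13 ≡ 61
41^26 ≡ 53
41^65 ≡ 1
Therefore the multiplicative order of 41 modulo 131 is 65.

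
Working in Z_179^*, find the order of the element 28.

178

ord(28) | φ(179) = 179 − 1 = 178 = 2 · 89.
Divisors of 178: 1, 2, 89, 178.
Check 28^d mod 179 for each divisor in increasing order:
28^1 ≡ 28
28^2 ≡ 68
28^89 ≡ 178
28^178 ≡ 1
So ord_179(28) = 178.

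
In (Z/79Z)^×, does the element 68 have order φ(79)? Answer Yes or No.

Yes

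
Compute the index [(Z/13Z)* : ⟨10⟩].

By Lagrange's theorem, ord_13(10) divides φ(13) = 13 − 1 = 12 = 2^2 · 3.
Divisors of 12: 1, 2, 3, 4, 6, 12.
Test each divisor d:
10^1 ≡ 10 (mod 13)
10^2 ≡ 9 (mod 13)
10^3 ≡ 12 (mod 13)
10^4 ≡ 3 (mod 13)
10^6 ≡ 1 (mod 13) ✓
The order of 10 is 6, so the subgroup it generates has 6 elements.
Index = |(Z/13Z)^×| / |⟨10⟩| = 12 / 6 = 2.

2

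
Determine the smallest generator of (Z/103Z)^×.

5

φ(103) = 103 − 1 = 102 = 2 · 3 · 17.
Test candidates g = 2, 3, … against the prime factors q ∈ {2, 3, 17} of φ(103): g is a generator iff g^(102/q) ≢ 1 for every such q.
g = 2: 2^51 ≡ 1 — hits 1, so not a primitive root.
g = 3: 3^51 ≡ 102; 3^34 ≡ 1 — hits 1, so not a primitive root.
g = 4: 4^51 ≡ 1 — hits 1, so not a primitive root.
g = 5: 5^51 ≡ 102; 5^34 ≡ 56; 5^6 ≡ 72 — none is 1, so 5 is a primitive root.
The smallest primitive root modulo 103 is 5.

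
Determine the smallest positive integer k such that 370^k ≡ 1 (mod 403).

Since 370 ∈ (Z/403Z)^×, its order divides φ(403) = φ(13·31) = (13−1)·(31−1) = 12·30 = 360 = 2^3 · 3^2 · 5.
Divisors of 360: 1, 2, 3, 4, 5, 6, 8, 9, 10, 12, 15, 18, 20, 24, 30, 36, 40, 45, 60, 72, 90, 120, 180, 360.
Compute 370^d (mod 403) for the divisors d until we hit 1:
370^1 ≡ 370
370^2 ≡ 283
370^3 ≡ 333
370^4 ≡ 295
370^5 ≡ 340
370^6 ≡ 64
370^8 ≡ 380
370^9 ≡ 356
370^10 ≡ 342
370^12 ≡ 66
370^15 ≡ 216
370^18 ≡ 194
370^20 ≡ 94
370^24 ≡ 326
370^30 ≡ 311
370^36 ≡ 157
370^40 ≡ 373
370^45 ≡ 278
370^60 ≡ 1
Hence ord(370) = 60.

60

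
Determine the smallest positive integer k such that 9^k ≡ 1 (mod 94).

23

The order of 9 must divide φ(94) = φ(2)·φ(47) = 1·46 = 46 = 2 · 23.
Divisors of 46: 1, 2, 23, 46.
Check 9^d mod 94 for each divisor in increasing order:
9^1 ≡ 9
9^2 ≡ 81
9^23 ≡ 1
So ord_94(9) = 23.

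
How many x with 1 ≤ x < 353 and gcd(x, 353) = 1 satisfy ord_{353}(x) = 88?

φ(353) = 353 − 1 = 352 = 2^5 · 11.
Since (Z/353Z)^× is cyclic of order 352, the number of elements of order d is φ(d) when d | 352 and 0 otherwise.
88 = 2^3 · 11 divides 352, and φ(88) = 40.

40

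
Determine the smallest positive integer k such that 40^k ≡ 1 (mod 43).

21

The order of 40 must divide φ(43) = 43 − 1 = 42 = 2 · 3 · 7.
Divisors of 42: 1, 2, 3, 6, 7, 14, 21, 42.
Compute 40^d (mod 43) for the divisors d until we hit 1:
40^1 ≡ 40
40^2 ≡ 9
40^3 ≡ 16
40^6 ≡ 41
40^7 ≡ 6
40^14 ≡ 36
40^21 ≡ 1
Hence ord(40) = 21.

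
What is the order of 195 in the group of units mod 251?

By Lagrange's theorem, ord_251(195) divides φ(251) = 251 − 1 = 250 = 2 · 5^3.
Divisors of 250: 1, 2, 5, 10, 25, 50, 125, 250.
Test each divisor d:
195^1 ≡ 195 (mod 251)
195^2 ≡ 124 (mod 251)
195^5 ≡ 125 (mod 251)
195^10 ≡ 63 (mod 251)
195^25 ≡ 149 (mod 251)
195^50 ≡ 113 (mod 251)
195^125 ≡ 1 (mod 251) ✓
Hence ord(195) = 125.

125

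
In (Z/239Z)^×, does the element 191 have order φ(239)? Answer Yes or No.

Yes

φ(239) = 239 − 1 = 238 = 2 · 7 · 17.
Test 191^(238/q) mod 239 for each prime factor q of 238:
191^119 ≡ 238 (mod 239)  [q = 2: ≢ 1 ✓]
191^34 ≡ 98 (mod 239)  [q = 7: ≢ 1 ✓]
191^14 ≡ 132 (mod 239)  [q = 17: ≢ 1 ✓]
None equal 1, so ord_239(191) = 238: 191 is a primitive root.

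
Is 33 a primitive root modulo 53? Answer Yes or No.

Yes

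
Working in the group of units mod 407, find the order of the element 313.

180

The order of 313 must divide φ(407) = φ(11·37) = (11−1)·(37−1) = 10·36 = 360 = 2^3 · 3^2 · 5.
Divisors of 360: 1, 2, 3, 4, 5, 6, 8, 9, 10, 12, 15, 18, 20, 24, 30, 36, 40, 45, 60, 72, 90, 120, 180, 360.
Test each divisor d:
313^1 ≡ 313 (mod 407)
313^2 ≡ 289 (mod 407)
313^3 ≡ 103 (mod 407)
313^4 ≡ 86 (mod 407)
313^5 ≡ 56 (mod 407)
313^6 ≡ 27 (mod 407)
313^8 ≡ 70 (mod 407)
313^9 ≡ 339 (mod 407)
313^10 ≡ 287 (mod 407)
313^12 ≡ 322 (mod 407)
313^15 ≡ 199 (mod 407)
313^18 ≡ 147 (mod 407)
313^20 ≡ 155 (mod 407)
313^24 ≡ 306 (mod 407)
313^30 ≡ 122 (mod 407)
313^36 ≡ 38 (mod 407)
313^40 ≡ 12 (mod 407)
313^45 ≡ 265 (mod 407)
313^60 ≡ 232 (mod 407)
313^72 ≡ 223 (mod 407)
313^90 ≡ 221 (mod 407)
313^120 ≡ 100 (mod 407)
313^180 ≡ 1 (mod 407) ✓
Therefore the multiplicative order of 313 modulo 407 is 180.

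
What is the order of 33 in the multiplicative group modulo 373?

124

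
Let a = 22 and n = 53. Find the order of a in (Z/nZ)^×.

52

By Lagrange's theorem, ord_53(22) divides φ(53) = 53 − 1 = 52 = 2^2 · 13.
Divisors of 52: 1, 2, 4, 13, 26, 52.
Test each divisor d:
22^1 ≡ 22
22^2 ≡ 7
22^4 ≡ 49
22^13 ≡ 23
22^26 ≡ 52
22^52 ≡ 1
Therefore the multiplicative order of 22 modulo 53 is 52.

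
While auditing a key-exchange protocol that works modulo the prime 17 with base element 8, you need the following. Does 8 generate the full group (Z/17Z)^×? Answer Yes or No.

φ(17) = 17 − 1 = 16 = 2^4.
An element g generates (Z/17Z)^× iff g^(16/q) ≢ 1 (mod 17) for each prime q ∈ {2}.
8^8 ≡ 1 (mod 17)  [q = 2: ≡ 1 ✗]
8^8 ≡ 1 shows ord(8) | 8, strictly less than φ(17); not a primitive root.

No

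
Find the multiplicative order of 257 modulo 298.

The order of 257 must divide φ(298) = φ(2)·φ(149) = 1·148 = 148 = 2^2 · 37.
Divisors of 148: 1, 2, 4, 37, 74, 148.
Compute 257^d (mod 298) for the divisors d until we hit 1:
257^1 ≡ 257 (mod 298)
257^2 ≡ 191 (mod 298)
257^4 ≡ 125 (mod 298)
257^37 ≡ 193 (mod 298)
257^74 ≡ 297 (mod 298)
257^148 ≡ 1 (mod 298) ✓
So ord_298(257) = 148.

148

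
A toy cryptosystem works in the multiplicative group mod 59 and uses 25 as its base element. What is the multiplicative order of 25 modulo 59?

29

The order of 25 must divide φ(59) = 59 − 1 = 58 = 2 · 29.
Divisors of 58: 1, 2, 29, 58.
Test each divisor d:
25^1 ≡ 25 (mod 59)
25^2 ≡ 35 (mod 59)
25^29 ≡ 1 (mod 59) ✓
The smallest such exponent is 29, so the order of 25 is 29.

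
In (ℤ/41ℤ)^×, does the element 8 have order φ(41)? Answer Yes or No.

No

φ(41) = 41 − 1 = 40 = 2^3 · 5.
It suffices to check that the order of 8 is not a proper divisor of 40: compute 8^(40/q) for q ∈ {2, 5}.
8^20 ≡ 1 (mod 41)  [q = 2: ≡ 1 ✗]
8^8 ≡ 16 (mod 41)  [q = 5: ≢ 1 ✓]
The check at q = 2 fails, so 8 generates a proper subgroup.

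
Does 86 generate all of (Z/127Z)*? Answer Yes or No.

φ(127) = 127 − 1 = 126 = 2 · 3^2 · 7.
86 is a primitive root mod 127 iff 86^(φ(127)/q) ≢ 1 for every prime q | φ(127), i.e. q ∈ {2, 3, 7}.
86^63 ≡ 126 (mod 127)  [q = 2: ≢ 1 ✓]
86^42 ≡ 19 (mod 127)  [q = 3: ≢ 1 ✓]
86^18 ≡ 64 (mod 127)  [q = 7: ≢ 1 ✓]
Every test exponent gives a nontrivial residue, hence 86 generates the full group.

Yes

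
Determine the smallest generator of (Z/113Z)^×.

φ(113) = 113 − 1 = 112 = 2^4 · 7.
g is a primitive root iff g^(112/q) ≢ 1 (mod 113) for each prime q ∈ {2, 7}.
g = 2: 2^56 ≡ 1 — hits 1, so not a primitive root.
g = 3: 3^56 ≡ 112; 3^16 ≡ 49 — none is 1, so 3 is a primitive root.
Hence the least primitive root of 113 is 3.

3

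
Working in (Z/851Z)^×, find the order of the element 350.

396

By Lagrange's theorem, ord_851(350) divides φ(851) = φ(23·37) = (23−1)·(37−1) = 22·36 = 792 = 2^3 · 3^2 · 11.
Divisors of 792: 1, 2, 3, 4, 6, 8, 9, 11, 12, 18, 22, 24, 33, 36, 44, 66, 72, 88, 99, 132, 198, 264, 396, 792.
Check 350^d mod 851 for each divisor in increasing order:
350^1 ≡ 350 (mod 851)
350^2 ≡ 807 (mod 851)
350^3 ≡ 769 (mod 851)
350^4 ≡ 234 (mod 851)
350^6 ≡ 767 (mod 851)
350^8 ≡ 292 (mod 851)
350^9 ≡ 80 (mod 851)
350^11 ≡ 735 (mod 851)
350^12 ≡ 248 (mod 851)
350^18 ≡ 443 (mod 851)
350^22 ≡ 691 (mod 851)
350^24 ≡ 232 (mod 851)
350^33 ≡ 689 (mod 851)
350^36 ≡ 519 (mod 851)
350^44 ≡ 70 (mod 851)
350^66 ≡ 714 (mod 851)
350^72 ≡ 445 (mod 851)
350^88 ≡ 645 (mod 851)
350^99 ≡ 68 (mod 851)
350^132 ≡ 47 (mod 851)
350^198 ≡ 369 (mod 851)
350^264 ≡ 507 (mod 851)
350^396 ≡ 1 (mod 851) ✓
The smallest such exponent is 396, so the order of 350 is 396.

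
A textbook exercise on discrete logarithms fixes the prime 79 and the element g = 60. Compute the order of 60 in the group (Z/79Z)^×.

Since 60 ∈ (Z/79Z)^×, its order divides φ(79) = 79 − 1 = 78 = 2 · 3 · 13.
Divisors of 78: 1, 2, 3, 6, 13, 26, 39, 78.
Check 60^d mod 79 for each divisor in increasing order:
60^1 ≡ 60 (mod 79)
60^2 ≡ 45 (mod 79)
60^3 ≡ 14 (mod 79)
60^6 ≡ 38 (mod 79)
60^13 ≡ 56 (mod 79)
60^26 ≡ 55 (mod 79)
60^39 ≡ 78 (mod 79)
60^78 ≡ 1 (mod 79) ✓
Therefore the multiplicative order of 60 modulo 79 is 78.

78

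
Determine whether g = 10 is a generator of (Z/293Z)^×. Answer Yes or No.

No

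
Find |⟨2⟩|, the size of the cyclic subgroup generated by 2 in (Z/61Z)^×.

The order of 2 must divide φ(61) = 61 − 1 = 60 = 2^2 · 3 · 5.
Divisors of 60: 1, 2, 3, 4, 5, 6, 10, 12, 15, 20, 30, 60.
Check 2^d mod 61 for each divisor in increasing order:
2^1 ≡ 2
2^2 ≡ 4
2^3 ≡ 8
2^4 ≡ 16
2^5 ≡ 32
2^6 ≡ 3
2^10 ≡ 48
2^12 ≡ 9
2^15 ≡ 11
2^20 ≡ 47
2^30 ≡ 60
2^60 ≡ 1
Hence ord(2) = 60.

60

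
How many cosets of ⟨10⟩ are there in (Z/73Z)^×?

By Lagrange's theorem, ord_73(10) divides φ(73) = 73 − 1 = 72 = 2^3 · 3^2.
Divisors of 72: 1, 2, 3, 4, 6, 8, 9, 12, 18, 24, 36, 72.
Compute 10^d (mod 73) for the divisors d until we hit 1:
10^1 ≡ 10 (mod 73)
10^2 ≡ 27 (mod 73)
10^3 ≡ 51 (mod 73)
10^4 ≡ 72 (mod 73)
10^6 ≡ 46 (mod 73)
10^8 ≡ 1 (mod 73) ✓
Thus |⟨10⟩| = ord(10) = 8.
[(Z/73Z)^× : ⟨10⟩] = 72/8 = 9.

9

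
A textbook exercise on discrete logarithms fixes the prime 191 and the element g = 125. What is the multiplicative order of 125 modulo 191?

Since 125 ∈ (Z/191Z)^×, its order divides φ(191) = 191 − 1 = 190 = 2 · 5 · 19.
Divisors of 190: 1, 2, 5, 10, 19, 38, 95, 190.
Check 125^d mod 191 for each divisor in increasing order:
125^1 ≡ 125 (mod 191)
125^2 ≡ 154 (mod 191)
125^5 ≡ 180 (mod 191)
125^10 ≡ 121 (mod 191)
125^19 ≡ 1 (mod 191) ✓
The smallest such exponent is 19, so the order of 125 is 19.

19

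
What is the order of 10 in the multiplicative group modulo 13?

6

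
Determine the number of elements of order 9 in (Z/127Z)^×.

φ(127) = 127 − 1 = 126 = 2 · 3^2 · 7.
In a cyclic group of order 126, there are φ(d) elements of order d for each divisor d of 126, and zero for non-divisors.
9 = 3^2 divides 126, and φ(9) = 6.

6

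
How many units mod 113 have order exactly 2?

1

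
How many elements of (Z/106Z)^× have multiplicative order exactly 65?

φ(106) = φ(2)·φ(53) = 1·52 = 52 = 2^2 · 13.
(Z/106Z)^× is cyclic (|G| = 52); a cyclic group of order m has exactly φ(d) elements of each order d | m, and none otherwise.
65 does not divide 52, so no element of (Z/106Z)^× has order 65.

0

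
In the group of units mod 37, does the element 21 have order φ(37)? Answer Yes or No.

No

φ(37) = 37 − 1 = 36 = 2^2 · 3^2.
21 is a primitive root mod 37 iff 21^(φ(37)/q) ≢ 1 for every prime q | φ(37), i.e. q ∈ {2, 3}.
21^18 ≡ 1 (mod 37)  [q = 2: ≡ 1 ✗]
21^12 ≡ 26 (mod 37)  [q = 3: ≢ 1 ✓]
Since 21^18 ≡ 1, the order of 21 divides 18 < 36, so 21 is not a primitive root.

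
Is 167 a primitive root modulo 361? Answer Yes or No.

φ(361) = φ(19^2) = 19·(19−1) = 342 = 2 · 3^2 · 19.
An element g generates (Z/361Z)^× iff g^(342/q) ≢ 1 (mod 361) for each prime q ∈ {2, 3, 19}.
167^171 ≡ 360 (mod 361)  [q = 2: ≢ 1 ✓]
167^114 ≡ 68 (mod 361)  [q = 3: ≢ 1 ✓]
167^18 ≡ 248 (mod 361)  [q = 19: ≢ 1 ✓]
All checks pass, so 167 has order 342 and is a primitive root modulo 361.

Yes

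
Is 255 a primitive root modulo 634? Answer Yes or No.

φ(634) = φ(2)·φ(317) = 1·316 = 316 = 2^2 · 79.
255 is a primitive root mod 634 iff 255^(φ(634)/q) ≢ 1 for every prime q | φ(634), i.e. q ∈ {2, 79}.
255^158 ≡ 633 (mod 634)  [q = 2: ≢ 1 ✓]
255^4 ≡ 15 (mod 634)  [q = 79: ≢ 1 ✓]
None equal 1, so ord_634(255) = 316: 255 is a primitive root.

Yes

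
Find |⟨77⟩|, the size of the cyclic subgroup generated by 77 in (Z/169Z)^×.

The order of 77 must divide φ(169) = φ(13^2) = 13·(13−1) = 156 = 2^2 · 3 · 13.
Divisors of 156: 1, 2, 3, 4, 6, 12, 13, 26, 39, 52, 78, 156.
Check 77^d mod 169 for each divisor in increasing order:
77^1 ≡ 77 (mod 169)
77^2 ≡ 14 (mod 169)
77^3 ≡ 64 (mod 169)
77^4 ≡ 27 (mod 169)
77^6 ≡ 40 (mod 169)
77^12 ≡ 79 (mod 169)
77^13 ≡ 168 (mod 169)
77^26 ≡ 1 (mod 169) ✓
The smallest such exponent is 26, so the order of 77 is 26.

26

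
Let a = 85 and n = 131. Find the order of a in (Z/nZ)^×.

130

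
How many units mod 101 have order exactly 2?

φ(101) = 101 − 1 = 100 = 2^2 · 5^2.
(Z/101Z)^× is cyclic (|G| = 100); a cyclic group of order m has exactly φ(d) elements of each order d | m, and none otherwise.
2 | 100, and φ(2) = 2 − 1 = 1.

1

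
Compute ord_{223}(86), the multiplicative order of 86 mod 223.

111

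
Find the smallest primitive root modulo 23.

φ(23) = 23 − 1 = 22 = 2 · 11.
Test candidates g = 2, 3, … against the prime factors q ∈ {2, 11} of φ(23): g is a generator iff g^(22/q) ≢ 1 for every such q.
g = 2: 2^11 ≡ 1 — hits 1, so not a primitive root.
g = 3: 3^11 ≡ 1 — hits 1, so not a primitive root.
g = 4: 4^11 ≡ 1 — hits 1, so not a primitive root.
g = 5: 5^11 ≡ 22; 5^2 ≡ 2 — none is 1, so 5 is a primitive root.
So 5 is the smallest generator of (Z/23Z)^×.

5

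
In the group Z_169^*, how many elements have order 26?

12

φ(169) = φ(13^2) = 13·(13−1) = 156 = 2^2 · 3 · 13.
In a cyclic group of order 156, there are φ(d) elements of order d for each divisor d of 156, and zero for non-divisors.
26 = 2 · 13 divides 156, and φ(26) = 12.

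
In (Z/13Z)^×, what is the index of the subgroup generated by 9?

4

By Lagrange's theorem, ord_13(9) divides φ(13) = 13 − 1 = 12 = 2^2 · 3.
Divisors of 12: 1, 2, 3, 4, 6, 12.
Check 9^d mod 13 for each divisor in increasing order:
9^1 ≡ 9 (mod 13)
9^2 ≡ 3 (mod 13)
9^3 ≡ 1 (mod 13) ✓
Thus |⟨9⟩| = ord(9) = 3.
[(Z/13Z)^× : ⟨9⟩] = 12/3 = 4.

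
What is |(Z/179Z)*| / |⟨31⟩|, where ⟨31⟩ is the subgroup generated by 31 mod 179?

2

By Lagrange's theorem, ord_179(31) divides φ(179) = 179 − 1 = 178 = 2 · 89.
Divisors of 178: 1, 2, 89, 178.
Check 31^d mod 179 for each divisor in increasing order:
31^1 ≡ 31 (mod 179)
31^2 ≡ 66 (mod 179)
31^89 ≡ 1 (mod 179) ✓
So ord_179(31) = 89, hence |⟨31⟩| = 89.
[(Z/179Z)^× : ⟨31⟩] = 178/89 = 2.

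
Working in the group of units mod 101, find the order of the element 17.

Since 17 ∈ (Z/101Z)^×, its order divides φ(101) = 101 − 1 = 100 = 2^2 · 5^2.
Divisors of 100: 1, 2, 4, 5, 10, 20, 25, 50, 100.
Compute 17^d (mod 101) for the divisors d until we hit 1:
17^1 ≡ 17 (mod 101)
17^2 ≡ 87 (mod 101)
17^4 ≡ 95 (mod 101)
17^5 ≡ 100 (mod 101)
17^10 ≡ 1 (mod 101) ✓
Therefore the multiplicative order of 17 modulo 101 is 10.

10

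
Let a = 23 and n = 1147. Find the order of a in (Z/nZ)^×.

The order of 23 must divide φ(1147) = φ(31·37) = (31−1)·(37−1) = 30·36 = 1080 = 2^3 · 3^3 · 5.
Divisors of 1080: 1, 2, 3, 4, 5, 6, 8, 9, 10, 12, 15, 18, 20, 24, 27, 30, 36, 40, 45, 54, 60, 72, 90, 108, 120, 135, 180, 216, 270, 360, 540, 1080.
Test each divisor d:
23^1 ≡ 23
23^2 ≡ 529
23^3 ≡ 697
23^4 ≡ 1120
23^5 ≡ 526
23^6 ≡ 628
23^8 ≡ 729
23^9 ≡ 709
23^10 ≡ 249
23^12 ≡ 963
23^15 ≡ 216
23^18 ≡ 295
23^20 ≡ 63
23^24 ≡ 593
23^27 ≡ 401
23^30 ≡ 776
23^36 ≡ 1000
23^40 ≡ 528
23^45 ≡ 154
23^54 ≡ 221
23^60 ≡ 1
Therefore the multiplicative order of 23 modulo 1147 is 60.

60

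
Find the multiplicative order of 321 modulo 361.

171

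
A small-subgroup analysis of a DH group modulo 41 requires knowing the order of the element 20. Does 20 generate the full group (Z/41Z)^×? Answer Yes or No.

No

φ(41) = 41 − 1 = 40 = 2^3 · 5.
An element g generates (Z/41Z)^× iff g^(40/q) ≢ 1 (mod 41) for each prime q ∈ {2, 5}.
20^20 ≡ 1 (mod 41)  [q = 2: ≡ 1 ✗]
20^8 ≡ 37 (mod 41)  [q = 5: ≢ 1 ✓]
Since 20^20 ≡ 1, the order of 20 divides 20 < 40, so 20 is not a primitive root.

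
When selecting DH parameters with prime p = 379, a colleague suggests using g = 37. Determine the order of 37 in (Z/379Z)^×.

63

ord(37) | φ(379) = 379 − 1 = 378 = 2 · 3^3 · 7.
Divisors of 378: 1, 2, 3, 6, 7, 9, 14, 18, 21, 27, 42, 54, 63, 126, 189, 378.
Test each divisor d:
37^1 ≡ 37
37^2 ≡ 232
37^3 ≡ 246
37^6 ≡ 255
37^7 ≡ 339
37^9 ≡ 195
37^14 ≡ 84
37^18 ≡ 125
37^21 ≡ 51
37^27 ≡ 119
37^42 ≡ 327
37^54 ≡ 138
37^63 ≡ 1
So ord_379(37) = 63.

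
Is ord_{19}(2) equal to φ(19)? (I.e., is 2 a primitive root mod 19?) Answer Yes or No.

Yes

φ(19) = 19 − 1 = 18 = 2 · 3^2.
2 is a primitive root mod 19 iff 2^(φ(19)/q) ≢ 1 for every prime q | φ(19), i.e. q ∈ {2, 3}.
2^9 ≡ 18 (mod 19)  [q = 2: ≢ 1 ✓]
2^6 ≡ 7 (mod 19)  [q = 3: ≢ 1 ✓]
All checks pass, so 2 has order 18 and is a primitive root modulo 19.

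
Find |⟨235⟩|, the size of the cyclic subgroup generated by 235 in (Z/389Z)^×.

Since 235 ∈ (Z/389Z)^×, its order divides φ(389) = 389 − 1 = 388 = 2^2 · 97.
Divisors of 388: 1, 2, 4, 97, 194, 388.
Evaluate successive powers at the divisors of 388:
235^1 ≡ 235
235^2 ≡ 376
235^4 ≡ 169
235^97 ≡ 274
235^194 ≡ 388
235^388 ≡ 1
Therefore the multiplicative order of 235 modulo 389 is 388.

388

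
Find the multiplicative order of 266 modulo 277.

276

The order of 266 must divide φ(277) = 277 − 1 = 276 = 2^2 · 3 · 23.
Divisors of 276: 1, 2, 3, 4, 6, 12, 23, 46, 69, 92, 138, 276.
Compute 266^d (mod 277) for the divisors d until we hit 1:
266^1 ≡ 266
266^2 ≡ 121
266^3 ≡ 54
266^4 ≡ 237
266^6 ≡ 146
266^12 ≡ 264
266^23 ≡ 35
266^46 ≡ 117
266^69 ≡ 217
266^92 ≡ 116
266^138 ≡ 276
266^276 ≡ 1
Hence ord(266) = 276.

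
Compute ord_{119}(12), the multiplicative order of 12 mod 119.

48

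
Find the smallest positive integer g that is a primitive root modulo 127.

3

φ(127) = 127 − 1 = 126 = 2 · 3^2 · 7.
g is a primitive root iff g^(126/q) ≢ 1 (mod 127) for each prime q ∈ {2, 3, 7}.
g = 2: 2^63 ≡ 1 — hits 1, so not a primitive root.
g = 3: 3^63 ≡ 126; 3^42 ≡ 107; 3^18 ≡ 4 — none is 1, so 3 is a primitive root.
The smallest primitive root modulo 127 is 3.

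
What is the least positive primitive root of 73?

5

φ(73) = 73 − 1 = 72 = 2^3 · 3^2.
g is a primitive root iff g^(72/q) ≢ 1 (mod 73) for each prime q ∈ {2, 3}.
g = 2: 2^36 ≡ 1 — hits 1, so not a primitive root.
g = 3: 3^36 ≡ 1 — hits 1, so not a primitive root.
g = 4: 4^36 ≡ 1 — hits 1, so not a primitive root.
g = 5: 5^36 ≡ 72; 5^24 ≡ 8 — none is 1, so 5 is a primitive root.
The smallest primitive root modulo 73 is 5.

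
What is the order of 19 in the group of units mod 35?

6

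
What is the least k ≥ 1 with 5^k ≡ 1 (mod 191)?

ord(5) | φ(191) = 191 − 1 = 190 = 2 · 5 · 19.
Divisors of 190: 1, 2, 5, 10, 19, 38, 95, 190.
Check 5^d mod 191 for each divisor in increasing order:
5^1 ≡ 5 (mod 191)
5^2 ≡ 25 (mod 191)
5^5 ≡ 69 (mod 191)
5^10 ≡ 177 (mod 191)
5^19 ≡ 1 (mod 191) ✓
The smallest such exponent is 19, so the order of 5 is 19.

19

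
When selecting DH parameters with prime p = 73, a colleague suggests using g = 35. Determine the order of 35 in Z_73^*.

36

ord(35) | φ(73) = 73 − 1 = 72 = 2^3 · 3^2.
Divisors of 72: 1, 2, 3, 4, 6, 8, 9, 12, 18, 24, 36, 72.
Compute 35^d (mod 73) for the divisors d until we hit 1:
35^1 ≡ 35 (mod 73)
35^2 ≡ 57 (mod 73)
35^3 ≡ 24 (mod 73)
35^4 ≡ 37 (mod 73)
35^6 ≡ 65 (mod 73)
35^8 ≡ 55 (mod 73)
35^9 ≡ 27 (mod 73)
35^12 ≡ 64 (mod 73)
35^18 ≡ 72 (mod 73)
35^24 ≡ 8 (mod 73)
35^36 ≡ 1 (mod 73) ✓
The smallest such exponent is 36, so the order of 35 is 36.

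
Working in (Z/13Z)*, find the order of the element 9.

Since 9 ∈ (Z/13Z)^×, its order divides φ(13) = 13 − 1 = 12 = 2^2 · 3.
Divisors of 12: 1, 2, 3, 4, 6, 12.
Check 9^d mod 13 for each divisor in increasing order:
9^1 ≡ 9 (mod 13)
9^2 ≡ 3 (mod 13)
9^3 ≡ 1 (mod 13) ✓
Hence ord(9) = 3.

3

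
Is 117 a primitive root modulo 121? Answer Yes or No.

φ(121) = φ(11^2) = 11·(11−1) = 110 = 2 · 5 · 11.
It suffices to check that the order of 117 is not a proper divisor of 110: compute 117^(110/q) for q ∈ {2, 5, 11}.
117^55 ≡ 120 (mod 121)  [q = 2: ≢ 1 ✓]
117^22 ≡ 27 (mod 121)  [q = 5: ≢ 1 ✓]
117^10 ≡ 111 (mod 121)  [q = 11: ≢ 1 ✓]
All checks pass, so 117 has order 110 and is a primitive root modulo 121.

Yes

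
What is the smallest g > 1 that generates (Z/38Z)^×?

3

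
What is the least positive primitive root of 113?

3

φ(113) = 113 − 1 = 112 = 2^4 · 7.
Test candidates g = 2, 3, … against the prime factors q ∈ {2, 7} of φ(113): g is a generator iff g^(112/q) ≢ 1 for every such q.
g = 2: 2^56 ≡ 1 — hits 1, so not a primitive root.
g = 3: 3^56 ≡ 112; 3^16 ≡ 49 — none is 1, so 3 is a primitive root.
Hence the least primitive root of 113 is 3.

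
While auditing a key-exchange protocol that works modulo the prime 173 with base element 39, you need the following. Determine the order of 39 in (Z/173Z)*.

172

By Lagrange's theorem, ord_173(39) divides φ(173) = 173 − 1 = 172 = 2^2 · 43.
Divisors of 172: 1, 2, 4, 43, 86, 172.
Compute 39^d (mod 173) for the divisors d until we hit 1:
39^1 ≡ 39 (mod 173)
39^2 ≡ 137 (mod 173)
39^4 ≡ 85 (mod 173)
39^43 ≡ 80 (mod 173)
39^86 ≡ 172 (mod 173)
39^172 ≡ 1 (mod 173) ✓
Therefore the multiplicative order of 39 modulo 173 is 172.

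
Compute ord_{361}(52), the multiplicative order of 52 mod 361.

The order of 52 must divide φ(361) = φ(19^2) = 19·(19−1) = 342 = 2 · 3^2 · 19.
Divisors of 342: 1, 2, 3, 6, 9, 18, 19, 38, 57, 114, 171, 342.
Check 52^d mod 361 for each divisor in increasing order:
52^1 ≡ 52 (mod 361)
52^2 ≡ 177 (mod 361)
52^3 ≡ 179 (mod 361)
52^6 ≡ 273 (mod 361)
52^9 ≡ 132 (mod 361)
52^18 ≡ 96 (mod 361)
52^19 ≡ 299 (mod 361)
52^38 ≡ 234 (mod 361)
52^57 ≡ 293 (mod 361)
52^114 ≡ 292 (mod 361)
52^171 ≡ 360 (mod 361)
52^342 ≡ 1 (mod 361) ✓
The smallest such exponent is 342, so the order of 52 is 342.

342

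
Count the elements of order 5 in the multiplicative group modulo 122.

4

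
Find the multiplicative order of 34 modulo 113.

Since 34 ∈ (Z/113Z)^×, its order divides φ(113) = 113 − 1 = 112 = 2^4 · 7.
Divisors of 112: 1, 2, 4, 7, 8, 14, 16, 28, 56, 112.
Compute 34^d (mod 113) for the divisors d until we hit 1:
34^1 ≡ 34 (mod 113)
34^2 ≡ 26 (mod 113)
34^4 ≡ 111 (mod 113)
34^7 ≡ 40 (mod 113)
34^8 ≡ 4 (mod 113)
34^14 ≡ 18 (mod 113)
34^16 ≡ 16 (mod 113)
34^28 ≡ 98 (mod 113)
34^56 ≡ 112 (mod 113)
34^112 ≡ 1 (mod 113) ✓
The smallest such exponent is 112, so the order of 34 is 112.

112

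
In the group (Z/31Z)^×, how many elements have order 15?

φ(31) = 31 − 1 = 30 = 2 · 3 · 5.
In a cyclic group of order 30, there are φ(d) elements of order d for each divisor d of 30, and zero for non-divisors.
15 = 3 · 5 divides 30, and φ(15) = 8.

8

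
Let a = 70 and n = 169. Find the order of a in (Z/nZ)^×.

The order of 70 must divide φ(169) = φ(13^2) = 13·(13−1) = 156 = 2^2 · 3 · 13.
Divisors of 156: 1, 2, 3, 4, 6, 12, 13, 26, 39, 52, 78, 156.
Compute 70^d (mod 169) for the divisors d until we hit 1:
70^1 ≡ 70
70^2 ≡ 168
70^3 ≡ 99
70^4 ≡ 1
Therefore the multiplicative order of 70 modulo 169 is 4.

4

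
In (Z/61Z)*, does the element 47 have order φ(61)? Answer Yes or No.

φ(61) = 61 − 1 = 60 = 2^2 · 3 · 5.
Test 47^(60/q) mod 61 for each prime factor q of 60:
47^30 ≡ 1 (mod 61)  [q = 2: ≡ 1 ✗]
47^20 ≡ 13 (mod 61)  [q = 3: ≢ 1 ✓]
47^12 ≡ 1 (mod 61)  [q = 5: ≡ 1 ✗]
The check at q = 2 fails, so 47 generates a proper subgroup.

No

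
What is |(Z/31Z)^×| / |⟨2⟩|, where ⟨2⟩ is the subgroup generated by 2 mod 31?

By Lagrange's theorem, ord_31(2) divides φ(31) = 31 − 1 = 30 = 2 · 3 · 5.
Divisors of 30: 1, 2, 3, 5, 6, 10, 15, 30.
Test each divisor d:
2^1 ≡ 2
2^2 ≡ 4
2^3 ≡ 8
2^5 ≡ 1
So ord_31(2) = 5, hence |⟨2⟩| = 5.
The index is φ(31) / ord(2) = 30 / 5 = 6.

6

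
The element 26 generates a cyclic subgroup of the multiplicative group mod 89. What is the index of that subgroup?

The order of 26 must divide φ(89) = 89 − 1 = 88 = 2^3 · 11.
Divisors of 88: 1, 2, 4, 8, 11, 22, 44, 88.
Evaluate successive powers at the divisors of 88:
26^1 ≡ 26 (mod 89)
26^2 ≡ 53 (mod 89)
26^4 ≡ 50 (mod 89)
26^8 ≡ 8 (mod 89)
26^11 ≡ 77 (mod 89)
26^22 ≡ 55 (mod 89)
26^44 ≡ 88 (mod 89)
26^88 ≡ 1 (mod 89) ✓
So ord_89(26) = 88, hence |⟨26⟩| = 88.
Index = |(Z/89Z)^×| / |⟨26⟩| = 88 / 88 = 1.

1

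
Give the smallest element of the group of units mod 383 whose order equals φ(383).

φ(383) = 383 − 1 = 382 = 2 · 191.
Test candidates g = 2, 3, … against the prime factors q ∈ {2, 191} of φ(383): g is a generator iff g^(382/q) ≢ 1 for every such q.
g = 2: 2^191 ≡ 1 — hits 1, so not a primitive root.
g = 3: 3^191 ≡ 1 — hits 1, so not a primitive root.
g = 4: 4^191 ≡ 1 — hits 1, so not a primitive root.
g = 5: 5^191 ≡ 382; 5^2 ≡ 25 — none is 1, so 5 is a primitive root.
Hence the least primitive root of 383 is 5.

5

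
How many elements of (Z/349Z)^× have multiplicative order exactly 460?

φ(349) = 349 − 1 = 348 = 2^2 · 3 · 29.
In a cyclic group of order 348, there are φ(d) elements of order d for each divisor d of 348, and zero for non-divisors.
460 does not divide 348, so no element of (Z/349Z)^× has order 460.

0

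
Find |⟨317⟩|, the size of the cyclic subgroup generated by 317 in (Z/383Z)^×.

191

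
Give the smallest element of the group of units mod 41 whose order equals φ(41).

φ(41) = 41 − 1 = 40 = 2^3 · 5.
g is a primitive root iff g^(40/q) ≢ 1 (mod 41) for each prime q ∈ {2, 5}.
g = 2: 2^20 ≡ 1 — hits 1, so not a primitive root.
g = 3: 3^20 ≡ 40; 3^8 ≡ 1 — hits 1, so not a primitive root.
g = 4: 4^20 ≡ 1 — hits 1, so not a primitive root.
g = 5: 5^20 ≡ 1 — hits 1, so not a primitive root.
g = 6: 6^20 ≡ 40; 6^8 ≡ 10 — none is 1, so 6 is a primitive root.
So 6 is the smallest generator of (Z/41Z)^×.

6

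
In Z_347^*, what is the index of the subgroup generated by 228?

ord(228) | φ(347) = 347 − 1 = 346 = 2 · 173.
Divisors of 346: 1, 2, 173, 346.
Check 228^d mod 347 for each divisor in increasing order:
228^1 ≡ 228 (mod 347)
228^2 ≡ 281 (mod 347)
228^173 ≡ 346 (mod 347)
228^346 ≡ 1 (mod 347) ✓
So ord_347(228) = 346, hence |⟨228⟩| = 346.
The index is φ(347) / ord(228) = 346 / 346 = 1.

1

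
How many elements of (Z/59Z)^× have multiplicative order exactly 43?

φ(59) = 59 − 1 = 58 = 2 · 29.
(Z/59Z)^× is cyclic (|G| = 58); a cyclic group of order m has exactly φ(d) elements of each order d | m, and none otherwise.
Here 58 is not a multiple of 43, so there are no elements of order 43.

0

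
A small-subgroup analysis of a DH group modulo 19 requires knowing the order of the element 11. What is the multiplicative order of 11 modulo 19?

ord(11) | φ(19) = 19 − 1 = 18 = 2 · 3^2.
Divisors of 18: 1, 2, 3, 6, 9, 18.
Check 11^d mod 19 for each divisor in increasing order:
11^1 ≡ 11
11^2 ≡ 7
11^3 ≡ 1
The smallest such exponent is 3, so the order of 11 is 3.

3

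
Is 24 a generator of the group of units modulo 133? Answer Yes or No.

No

133 = 7 · 19 is a product of two distinct odd primes, so (Z/133Z)^× ≅ (Z/7Z)^× × (Z/19Z)^× is not cyclic.
No primitive root modulo 133 exists; in particular 24 is not one.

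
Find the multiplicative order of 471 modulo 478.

119

By Lagrange's theorem, ord_478(471) divides φ(478) = φ(2)·φ(239) = 1·238 = 238 = 2 · 7 · 17.
Divisors of 238: 1, 2, 7, 14, 17, 34, 119, 238.
Test each divisor d:
471^1 ≡ 471 (mod 478)
471^2 ≡ 49 (mod 478)
471^7 ≡ 51 (mod 478)
471^14 ≡ 211 (mod 478)
471^17 ≡ 283 (mod 478)
471^34 ≡ 263 (mod 478)
471^119 ≡ 1 (mod 478) ✓
Therefore the multiplicative order of 471 modulo 478 is 119.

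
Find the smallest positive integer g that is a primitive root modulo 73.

φ(73) = 73 − 1 = 72 = 2^3 · 3^2.
Test candidates g = 2, 3, … against the prime factors q ∈ {2, 3} of φ(73): g is a generator iff g^(72/q) ≢ 1 for every such q.
g = 2: 2^36 ≡ 1 — hits 1, so not a primitive root.
g = 3: 3^36 ≡ 1 — hits 1, so not a primitive root.
g = 4: 4^36 ≡ 1 — hits 1, so not a primitive root.
g = 5: 5^36 ≡ 72; 5^24 ≡ 8 — none is 1, so 5 is a primitive root.
Hence the least primitive root of 73 is 5.

5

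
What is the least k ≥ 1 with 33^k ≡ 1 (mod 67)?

Since 33 ∈ (Z/67Z)^×, its order divides φ(67) = 67 − 1 = 66 = 2 · 3 · 11.
Divisors of 66: 1, 2, 3, 6, 11, 22, 33, 66.
Test each divisor d:
33^1 ≡ 33 (mod 67)
33^2 ≡ 17 (mod 67)
33^3 ≡ 25 (mod 67)
33^6 ≡ 22 (mod 67)
33^11 ≡ 37 (mod 67)
33^22 ≡ 29 (mod 67)
33^33 ≡ 1 (mod 67) ✓
Hence ord(33) = 33.

33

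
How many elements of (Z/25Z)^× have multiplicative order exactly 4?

2

φ(25) = φ(5^2) = 5·(5−1) = 20 = 2^2 · 5.
Since (Z/25Z)^× is cyclic of order 20, the number of elements of order d is φ(d) when d | 20 and 0 otherwise.
4 = 2^2 divides 20, and φ(4) = 2.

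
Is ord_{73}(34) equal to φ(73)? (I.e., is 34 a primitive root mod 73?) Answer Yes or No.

φ(73) = 73 − 1 = 72 = 2^3 · 3^2.
34 is a primitive root mod 73 iff 34^(φ(73)/q) ≢ 1 for every prime q | φ(73), i.e. q ∈ {2, 3}.
34^36 ≡ 72 (mod 73)  [q = 2: ≢ 1 ✓]
34^24 ≡ 64 (mod 73)  [q = 3: ≢ 1 ✓]
Every test exponent gives a nontrivial residue, hence 34 generates the full group.

Yes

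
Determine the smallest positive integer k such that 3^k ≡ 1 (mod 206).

34

ord(3) | φ(206) = φ(2)·φ(103) = 1·102 = 102 = 2 · 3 · 17.
Divisors of 102: 1, 2, 3, 6, 17, 34, 51, 102.
Evaluate successive powers at the divisors of 102:
3^1 ≡ 3 (mod 206)
3^2 ≡ 9 (mod 206)
3^3 ≡ 27 (mod 206)
3^6 ≡ 111 (mod 206)
3^17 ≡ 205 (mod 206)
3^34 ≡ 1 (mod 206) ✓
The smallest such exponent is 34, so the order of 3 is 34.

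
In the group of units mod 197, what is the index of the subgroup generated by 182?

Since 182 ∈ (Z/197Z)^×, its order divides φ(197) = 197 − 1 = 196 = 2^2 · 7^2.
Divisors of 196: 1, 2, 4, 7, 14, 28, 49, 98, 196.
Test each divisor d:
182^1 ≡ 182 (mod 197)
182^2 ≡ 28 (mod 197)
182^4 ≡ 193 (mod 197)
182^7 ≡ 104 (mod 197)
182^14 ≡ 178 (mod 197)
182^28 ≡ 164 (mod 197)
182^49 ≡ 1 (mod 197) ✓
So ord_197(182) = 49, hence |⟨182⟩| = 49.
Index = |(Z/197Z)^×| / |⟨182⟩| = 196 / 49 = 4.

4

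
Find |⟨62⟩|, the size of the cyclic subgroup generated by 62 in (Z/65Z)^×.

12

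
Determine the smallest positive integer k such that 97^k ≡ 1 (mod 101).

25

By Lagrange's theorem, ord_101(97) divides φ(101) = 101 − 1 = 100 = 2^2 · 5^2.
Divisors of 100: 1, 2, 4, 5, 10, 20, 25, 50, 100.
Compute 97^d (mod 101) for the divisors d until we hit 1:
97^1 ≡ 97
97^2 ≡ 16
97^4 ≡ 54
97^5 ≡ 87
97^10 ≡ 95
97^20 ≡ 36
97^25 ≡ 1
The smallest such exponent is 25, so the order of 97 is 25.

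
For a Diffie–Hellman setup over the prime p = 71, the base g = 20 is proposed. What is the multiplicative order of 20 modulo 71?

By Lagrange's theorem, ord_71(20) divides φ(71) = 71 − 1 = 70 = 2 · 5 · 7.
Divisors of 70: 1, 2, 5, 7, 10, 14, 35, 70.
Evaluate successive powers at the divisors of 70:
20^1 ≡ 20 (mod 71)
20^2 ≡ 45 (mod 71)
20^5 ≡ 30 (mod 71)
20^7 ≡ 1 (mod 71) ✓
So ord_71(20) = 7.

7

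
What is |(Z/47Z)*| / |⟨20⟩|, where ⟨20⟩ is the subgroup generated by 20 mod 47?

ord(20) | φ(47) = 47 − 1 = 46 = 2 · 23.
Divisors of 46: 1, 2, 23, 46.
Check 20^d mod 47 for each divisor in increasing order:
20^1 ≡ 20 (mod 47)
20^2 ≡ 24 (mod 47)
20^23 ≡ 46 (mod 47)
20^46 ≡ 1 (mod 47) ✓
Thus |⟨20⟩| = ord(20) = 46.
[(Z/47Z)^× : ⟨20⟩] = 46/46 = 1.

1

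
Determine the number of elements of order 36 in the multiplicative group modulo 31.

φ(31) = 31 − 1 = 30 = 2 · 3 · 5.
In a cyclic group of order 30, there are φ(d) elements of order d for each divisor d of 30, and zero for non-divisors.
Here 30 is not a multiple of 36, so there are no elements of order 36.

0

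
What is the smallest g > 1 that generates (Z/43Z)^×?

3

φ(43) = 43 − 1 = 42 = 2 · 3 · 7.
Test candidates g = 2, 3, … against the prime factors q ∈ {2, 3, 7} of φ(43): g is a generator iff g^(42/q) ≢ 1 for every such q.
g = 2: 2^21 ≡ 42; 2^14 ≡ 1 — hits 1, so not a primitive root.
g = 3: 3^21 ≡ 42; 3^14 ≡ 36; 3^6 ≡ 41 — none is 1, so 3 is a primitive root.
Hence the least primitive root of 43 is 3.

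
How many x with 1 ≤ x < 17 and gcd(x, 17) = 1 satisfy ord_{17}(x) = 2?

φ(17) = 17 − 1 = 16 = 2^4.
(Z/17Z)^× is cyclic (|G| = 16); a cyclic group of order m has exactly φ(d) elements of each order d | m, and none otherwise.
2 | 16, and φ(2) = 2 − 1 = 1.

1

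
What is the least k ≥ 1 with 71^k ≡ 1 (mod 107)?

106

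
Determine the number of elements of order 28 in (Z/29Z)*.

12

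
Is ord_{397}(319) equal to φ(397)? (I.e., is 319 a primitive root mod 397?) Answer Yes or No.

No

φ(397) = 397 − 1 = 396 = 2^2 · 3^2 · 11.
It suffices to check that the order of 319 is not a proper divisor of 396: compute 319^(396/q) for q ∈ {2, 3, 11}.
319^198 ≡ 1 (mod 397)  [q = 2: ≡ 1 ✗]
319^132 ≡ 362 (mod 397)  [q = 3: ≢ 1 ✓]
319^36 ≡ 31 (mod 397)  [q = 11: ≢ 1 ✓]
The check at q = 2 fails, so 319 generates a proper subgroup.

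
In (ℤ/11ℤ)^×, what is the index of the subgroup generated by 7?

By Lagrange's theorem, ord_11(7) divides φ(11) = 11 − 1 = 10 = 2 · 5.
Divisors of 10: 1, 2, 5, 10.
Evaluate successive powers at the divisors of 10:
7^1 ≡ 7 (mod 11)
7^2 ≡ 5 (mod 11)
7^5 ≡ 10 (mod 11)
7^10 ≡ 1 (mod 11) ✓
The order of 7 is 10, so the subgroup it generates has 10 elements.
[(Z/11Z)^× : ⟨7⟩] = 10/10 = 1.

1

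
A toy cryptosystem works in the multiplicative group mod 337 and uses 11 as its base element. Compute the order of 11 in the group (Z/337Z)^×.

ord(11) | φ(337) = 337 − 1 = 336 = 2^4 · 3 · 7.
Divisors of 336: 1, 2, 3, 4, 6, 7, 8, 12, 14, 16, 21, 24, 28, 42, 48, 56, 84, 112, 168, 336.
Test each divisor d:
11^1 ≡ 11 (mod 337)
11^2 ≡ 121 (mod 337)
11^3 ≡ 320 (mod 337)
11^4 ≡ 150 (mod 337)
11^6 ≡ 289 (mod 337)
11^7 ≡ 146 (mod 337)
11^8 ≡ 258 (mod 337)
11^12 ≡ 282 (mod 337)
11^14 ≡ 85 (mod 337)
11^16 ≡ 175 (mod 337)
11^21 ≡ 278 (mod 337)
11^24 ≡ 329 (mod 337)
11^28 ≡ 148 (mod 337)
11^42 ≡ 111 (mod 337)
11^48 ≡ 64 (mod 337)
11^56 ≡ 336 (mod 337)
11^84 ≡ 189 (mod 337)
11^112 ≡ 1 (mod 337) ✓
Hence ord(11) = 112.

112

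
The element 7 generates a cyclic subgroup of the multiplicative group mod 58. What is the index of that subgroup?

By Lagrange's theorem, ord_58(7) divides φ(58) = φ(2)·φ(29) = 1·28 = 28 = 2^2 · 7.
Divisors of 28: 1, 2, 4, 7, 14, 28.
Evaluate successive powers at the divisors of 28:
7^1 ≡ 7
7^2 ≡ 49
7^4 ≡ 23
7^7 ≡ 1
Thus |⟨7⟩| = ord(7) = 7.
[(Z/58Z)^× : ⟨7⟩] = 28/7 = 4.

4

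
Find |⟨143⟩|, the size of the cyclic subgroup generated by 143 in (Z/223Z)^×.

111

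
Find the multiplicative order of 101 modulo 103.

102

By Lagrange's theorem, ord_103(101) divides φ(103) = 103 − 1 = 102 = 2 · 3 · 17.
Divisors of 102: 1, 2, 3, 6, 17, 34, 51, 102.
Check 101^d mod 103 for each divisor in increasing order:
101^1 ≡ 101 (mod 103)
101^2 ≡ 4 (mod 103)
101^3 ≡ 95 (mod 103)
101^6 ≡ 64 (mod 103)
101^17 ≡ 47 (mod 103)
101^34 ≡ 46 (mod 103)
101^51 ≡ 102 (mod 103)
101^102 ≡ 1 (mod 103) ✓
The smallest such exponent is 102, so the order of 101 is 102.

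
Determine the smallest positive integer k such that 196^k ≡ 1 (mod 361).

171

ord(196) | φ(361) = φ(19^2) = 19·(19−1) = 342 = 2 · 3^2 · 19.
Divisors of 342: 1, 2, 3, 6, 9, 18, 19, 38, 57, 114, 171, 342.
Compute 196^d (mod 361) for the divisors d until we hit 1:
196^1 ≡ 196 (mod 361)
196^2 ≡ 150 (mod 361)
196^3 ≡ 159 (mod 361)
196^6 ≡ 11 (mod 361)
196^9 ≡ 305 (mod 361)
196^18 ≡ 248 (mod 361)
196^19 ≡ 234 (mod 361)
196^38 ≡ 245 (mod 361)
196^57 ≡ 292 (mod 361)
196^114 ≡ 68 (mod 361)
196^171 ≡ 1 (mod 361) ✓
Hence ord(196) = 171.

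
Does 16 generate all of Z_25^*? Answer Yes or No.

No

φ(25) = φ(5^2) = 5·(5−1) = 20 = 2^2 · 5.
16 is a primitive root mod 25 iff 16^(φ(25)/q) ≢ 1 for every prime q | φ(25), i.e. q ∈ {2, 5}.
16^10 ≡ 1 (mod 25)  [q = 2: ≡ 1 ✗]
16^4 ≡ 11 (mod 25)  [q = 5: ≢ 1 ✓]
Since 16^10 ≡ 1, the order of 16 divides 10 < 20, so 16 is not a primitive root.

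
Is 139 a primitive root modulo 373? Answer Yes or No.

No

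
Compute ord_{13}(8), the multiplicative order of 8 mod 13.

Since 8 ∈ (Z/13Z)^×, its order divides φ(13) = 13 − 1 = 12 = 2^2 · 3.
Divisors of 12: 1, 2, 3, 4, 6, 12.
Compute 8^d (mod 13) for the divisors d until we hit 1:
8^1 ≡ 8
8^2 ≡ 12
8^3 ≡ 5
8^4 ≡ 1
Therefore the multiplicative order of 8 modulo 13 is 4.

4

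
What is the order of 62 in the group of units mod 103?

ord(62) | φ(103) = 103 − 1 = 102 = 2 · 3 · 17.
Divisors of 102: 1, 2, 3, 6, 17, 34, 51, 102.
Test each divisor d:
62^1 ≡ 62
62^2 ≡ 33
62^3 ≡ 89
62^6 ≡ 93
62^17 ≡ 47
62^34 ≡ 46
62^51 ≡ 102
62^102 ≡ 1
So ord_103(62) = 102.

102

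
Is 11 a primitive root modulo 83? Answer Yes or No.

φ(83) = 83 − 1 = 82 = 2 · 41.
11 is a primitive root mod 83 iff 11^(φ(83)/q) ≢ 1 for every prime q | φ(83), i.e. q ∈ {2, 41}.
11^41 ≡ 1 (mod 83)  [q = 2: ≡ 1 ✗]
11^2 ≡ 38 (mod 83)  [q = 41: ≢ 1 ✓]
11^41 ≡ 1 shows ord(11) | 41, strictly less than φ(83); not a primitive root.

No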